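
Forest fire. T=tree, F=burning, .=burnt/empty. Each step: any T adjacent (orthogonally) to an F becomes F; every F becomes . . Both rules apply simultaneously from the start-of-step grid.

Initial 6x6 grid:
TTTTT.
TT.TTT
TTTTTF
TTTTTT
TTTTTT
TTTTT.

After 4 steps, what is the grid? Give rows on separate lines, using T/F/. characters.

Step 1: 3 trees catch fire, 1 burn out
  TTTTT.
  TT.TTF
  TTTTF.
  TTTTTF
  TTTTTT
  TTTTT.
Step 2: 4 trees catch fire, 3 burn out
  TTTTT.
  TT.TF.
  TTTF..
  TTTTF.
  TTTTTF
  TTTTT.
Step 3: 5 trees catch fire, 4 burn out
  TTTTF.
  TT.F..
  TTF...
  TTTF..
  TTTTF.
  TTTTT.
Step 4: 5 trees catch fire, 5 burn out
  TTTF..
  TT....
  TF....
  TTF...
  TTTF..
  TTTTF.

TTTF..
TT....
TF....
TTF...
TTTF..
TTTTF.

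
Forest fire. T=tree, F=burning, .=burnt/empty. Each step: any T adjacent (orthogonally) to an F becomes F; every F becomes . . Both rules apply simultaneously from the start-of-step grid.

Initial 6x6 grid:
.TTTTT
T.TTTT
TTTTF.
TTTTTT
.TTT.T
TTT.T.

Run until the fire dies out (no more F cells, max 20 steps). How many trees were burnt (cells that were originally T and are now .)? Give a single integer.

Answer: 27

Derivation:
Step 1: +3 fires, +1 burnt (F count now 3)
Step 2: +6 fires, +3 burnt (F count now 6)
Step 3: +7 fires, +6 burnt (F count now 7)
Step 4: +4 fires, +7 burnt (F count now 4)
Step 5: +5 fires, +4 burnt (F count now 5)
Step 6: +1 fires, +5 burnt (F count now 1)
Step 7: +1 fires, +1 burnt (F count now 1)
Step 8: +0 fires, +1 burnt (F count now 0)
Fire out after step 8
Initially T: 28, now '.': 35
Total burnt (originally-T cells now '.'): 27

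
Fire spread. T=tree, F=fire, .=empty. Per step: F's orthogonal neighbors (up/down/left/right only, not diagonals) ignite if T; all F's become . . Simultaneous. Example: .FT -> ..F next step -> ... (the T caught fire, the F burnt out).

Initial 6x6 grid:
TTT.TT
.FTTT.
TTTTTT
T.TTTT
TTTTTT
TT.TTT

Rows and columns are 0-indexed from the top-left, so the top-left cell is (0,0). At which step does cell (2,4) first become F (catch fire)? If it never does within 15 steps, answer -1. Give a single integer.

Step 1: cell (2,4)='T' (+3 fires, +1 burnt)
Step 2: cell (2,4)='T' (+5 fires, +3 burnt)
Step 3: cell (2,4)='T' (+4 fires, +5 burnt)
Step 4: cell (2,4)='F' (+5 fires, +4 burnt)
  -> target ignites at step 4
Step 5: cell (2,4)='.' (+6 fires, +5 burnt)
Step 6: cell (2,4)='.' (+4 fires, +6 burnt)
Step 7: cell (2,4)='.' (+2 fires, +4 burnt)
Step 8: cell (2,4)='.' (+1 fires, +2 burnt)
Step 9: cell (2,4)='.' (+0 fires, +1 burnt)
  fire out at step 9

4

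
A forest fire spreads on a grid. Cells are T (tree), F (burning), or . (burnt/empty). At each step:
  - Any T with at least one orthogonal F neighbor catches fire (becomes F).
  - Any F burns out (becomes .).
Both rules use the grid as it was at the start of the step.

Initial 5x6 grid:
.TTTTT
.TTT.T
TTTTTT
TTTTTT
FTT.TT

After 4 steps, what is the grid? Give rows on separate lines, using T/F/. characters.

Step 1: 2 trees catch fire, 1 burn out
  .TTTTT
  .TTT.T
  TTTTTT
  FTTTTT
  .FT.TT
Step 2: 3 trees catch fire, 2 burn out
  .TTTTT
  .TTT.T
  FTTTTT
  .FTTTT
  ..F.TT
Step 3: 2 trees catch fire, 3 burn out
  .TTTTT
  .TTT.T
  .FTTTT
  ..FTTT
  ....TT
Step 4: 3 trees catch fire, 2 burn out
  .TTTTT
  .FTT.T
  ..FTTT
  ...FTT
  ....TT

.TTTTT
.FTT.T
..FTTT
...FTT
....TT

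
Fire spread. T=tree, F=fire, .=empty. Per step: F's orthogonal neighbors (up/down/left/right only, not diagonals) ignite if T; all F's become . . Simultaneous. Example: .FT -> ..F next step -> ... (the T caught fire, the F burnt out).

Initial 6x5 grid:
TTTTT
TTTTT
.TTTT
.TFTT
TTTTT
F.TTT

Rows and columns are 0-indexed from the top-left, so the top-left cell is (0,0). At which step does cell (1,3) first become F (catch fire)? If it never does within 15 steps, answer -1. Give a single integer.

Step 1: cell (1,3)='T' (+5 fires, +2 burnt)
Step 2: cell (1,3)='T' (+7 fires, +5 burnt)
Step 3: cell (1,3)='F' (+6 fires, +7 burnt)
  -> target ignites at step 3
Step 4: cell (1,3)='.' (+5 fires, +6 burnt)
Step 5: cell (1,3)='.' (+2 fires, +5 burnt)
Step 6: cell (1,3)='.' (+0 fires, +2 burnt)
  fire out at step 6

3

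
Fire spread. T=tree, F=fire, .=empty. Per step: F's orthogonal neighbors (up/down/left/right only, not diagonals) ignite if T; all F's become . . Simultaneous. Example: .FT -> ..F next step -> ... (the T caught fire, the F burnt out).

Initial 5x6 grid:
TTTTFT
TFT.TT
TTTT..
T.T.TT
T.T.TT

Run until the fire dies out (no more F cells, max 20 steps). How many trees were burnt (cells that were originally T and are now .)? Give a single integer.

Step 1: +7 fires, +2 burnt (F count now 7)
Step 2: +5 fires, +7 burnt (F count now 5)
Step 3: +3 fires, +5 burnt (F count now 3)
Step 4: +2 fires, +3 burnt (F count now 2)
Step 5: +0 fires, +2 burnt (F count now 0)
Fire out after step 5
Initially T: 21, now '.': 26
Total burnt (originally-T cells now '.'): 17

Answer: 17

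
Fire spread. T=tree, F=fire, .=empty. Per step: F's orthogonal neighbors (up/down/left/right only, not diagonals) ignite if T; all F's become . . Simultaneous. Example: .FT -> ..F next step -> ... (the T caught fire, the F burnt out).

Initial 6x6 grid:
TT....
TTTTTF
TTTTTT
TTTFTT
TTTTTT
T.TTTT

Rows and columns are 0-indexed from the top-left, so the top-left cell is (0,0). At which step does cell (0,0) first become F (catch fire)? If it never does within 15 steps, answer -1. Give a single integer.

Step 1: cell (0,0)='T' (+6 fires, +2 burnt)
Step 2: cell (0,0)='T' (+8 fires, +6 burnt)
Step 3: cell (0,0)='T' (+7 fires, +8 burnt)
Step 4: cell (0,0)='T' (+4 fires, +7 burnt)
Step 5: cell (0,0)='T' (+3 fires, +4 burnt)
Step 6: cell (0,0)='F' (+1 fires, +3 burnt)
  -> target ignites at step 6
Step 7: cell (0,0)='.' (+0 fires, +1 burnt)
  fire out at step 7

6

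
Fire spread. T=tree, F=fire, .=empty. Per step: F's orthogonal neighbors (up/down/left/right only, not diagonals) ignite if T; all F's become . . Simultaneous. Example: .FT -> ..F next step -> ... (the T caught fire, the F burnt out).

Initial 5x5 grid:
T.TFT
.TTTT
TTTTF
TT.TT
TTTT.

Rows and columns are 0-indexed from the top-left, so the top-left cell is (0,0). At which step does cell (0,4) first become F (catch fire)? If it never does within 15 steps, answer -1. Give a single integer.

Step 1: cell (0,4)='F' (+6 fires, +2 burnt)
  -> target ignites at step 1
Step 2: cell (0,4)='.' (+3 fires, +6 burnt)
Step 3: cell (0,4)='.' (+3 fires, +3 burnt)
Step 4: cell (0,4)='.' (+3 fires, +3 burnt)
Step 5: cell (0,4)='.' (+2 fires, +3 burnt)
Step 6: cell (0,4)='.' (+1 fires, +2 burnt)
Step 7: cell (0,4)='.' (+0 fires, +1 burnt)
  fire out at step 7

1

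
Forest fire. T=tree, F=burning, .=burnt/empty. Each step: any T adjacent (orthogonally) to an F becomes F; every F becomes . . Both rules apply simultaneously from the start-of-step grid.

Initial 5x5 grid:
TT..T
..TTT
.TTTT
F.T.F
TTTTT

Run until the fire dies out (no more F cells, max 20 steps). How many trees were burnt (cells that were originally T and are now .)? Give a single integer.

Step 1: +3 fires, +2 burnt (F count now 3)
Step 2: +4 fires, +3 burnt (F count now 4)
Step 3: +4 fires, +4 burnt (F count now 4)
Step 4: +3 fires, +4 burnt (F count now 3)
Step 5: +0 fires, +3 burnt (F count now 0)
Fire out after step 5
Initially T: 16, now '.': 23
Total burnt (originally-T cells now '.'): 14

Answer: 14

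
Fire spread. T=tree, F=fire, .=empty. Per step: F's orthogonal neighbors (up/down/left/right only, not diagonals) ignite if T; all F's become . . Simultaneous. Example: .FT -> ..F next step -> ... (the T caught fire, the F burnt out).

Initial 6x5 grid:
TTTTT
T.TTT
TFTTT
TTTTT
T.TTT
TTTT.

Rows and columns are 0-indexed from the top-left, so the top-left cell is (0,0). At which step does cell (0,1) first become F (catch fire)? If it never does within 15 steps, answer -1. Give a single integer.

Step 1: cell (0,1)='T' (+3 fires, +1 burnt)
Step 2: cell (0,1)='T' (+5 fires, +3 burnt)
Step 3: cell (0,1)='T' (+7 fires, +5 burnt)
Step 4: cell (0,1)='F' (+7 fires, +7 burnt)
  -> target ignites at step 4
Step 5: cell (0,1)='.' (+4 fires, +7 burnt)
Step 6: cell (0,1)='.' (+0 fires, +4 burnt)
  fire out at step 6

4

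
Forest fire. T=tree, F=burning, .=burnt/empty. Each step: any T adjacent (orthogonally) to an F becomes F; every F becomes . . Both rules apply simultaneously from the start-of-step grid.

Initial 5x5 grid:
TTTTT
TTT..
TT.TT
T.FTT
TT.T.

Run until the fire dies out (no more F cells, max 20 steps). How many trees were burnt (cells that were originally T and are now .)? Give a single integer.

Answer: 5

Derivation:
Step 1: +1 fires, +1 burnt (F count now 1)
Step 2: +3 fires, +1 burnt (F count now 3)
Step 3: +1 fires, +3 burnt (F count now 1)
Step 4: +0 fires, +1 burnt (F count now 0)
Fire out after step 4
Initially T: 18, now '.': 12
Total burnt (originally-T cells now '.'): 5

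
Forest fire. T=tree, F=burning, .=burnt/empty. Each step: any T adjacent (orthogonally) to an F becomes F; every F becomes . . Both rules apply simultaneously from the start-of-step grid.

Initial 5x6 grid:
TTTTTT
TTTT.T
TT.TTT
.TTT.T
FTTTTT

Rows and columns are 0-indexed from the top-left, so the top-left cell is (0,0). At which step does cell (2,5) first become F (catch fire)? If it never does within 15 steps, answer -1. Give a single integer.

Step 1: cell (2,5)='T' (+1 fires, +1 burnt)
Step 2: cell (2,5)='T' (+2 fires, +1 burnt)
Step 3: cell (2,5)='T' (+3 fires, +2 burnt)
Step 4: cell (2,5)='T' (+4 fires, +3 burnt)
Step 5: cell (2,5)='T' (+5 fires, +4 burnt)
Step 6: cell (2,5)='T' (+5 fires, +5 burnt)
Step 7: cell (2,5)='F' (+2 fires, +5 burnt)
  -> target ignites at step 7
Step 8: cell (2,5)='.' (+2 fires, +2 burnt)
Step 9: cell (2,5)='.' (+1 fires, +2 burnt)
Step 10: cell (2,5)='.' (+0 fires, +1 burnt)
  fire out at step 10

7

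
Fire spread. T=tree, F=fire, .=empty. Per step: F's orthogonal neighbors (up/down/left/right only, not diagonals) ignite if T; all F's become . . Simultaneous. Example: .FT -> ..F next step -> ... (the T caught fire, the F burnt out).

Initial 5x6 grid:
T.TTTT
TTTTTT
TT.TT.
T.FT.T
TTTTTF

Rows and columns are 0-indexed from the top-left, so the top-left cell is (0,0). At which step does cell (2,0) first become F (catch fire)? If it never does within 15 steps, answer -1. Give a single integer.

Step 1: cell (2,0)='T' (+4 fires, +2 burnt)
Step 2: cell (2,0)='T' (+3 fires, +4 burnt)
Step 3: cell (2,0)='T' (+3 fires, +3 burnt)
Step 4: cell (2,0)='T' (+4 fires, +3 burnt)
Step 5: cell (2,0)='F' (+5 fires, +4 burnt)
  -> target ignites at step 5
Step 6: cell (2,0)='.' (+3 fires, +5 burnt)
Step 7: cell (2,0)='.' (+1 fires, +3 burnt)
Step 8: cell (2,0)='.' (+0 fires, +1 burnt)
  fire out at step 8

5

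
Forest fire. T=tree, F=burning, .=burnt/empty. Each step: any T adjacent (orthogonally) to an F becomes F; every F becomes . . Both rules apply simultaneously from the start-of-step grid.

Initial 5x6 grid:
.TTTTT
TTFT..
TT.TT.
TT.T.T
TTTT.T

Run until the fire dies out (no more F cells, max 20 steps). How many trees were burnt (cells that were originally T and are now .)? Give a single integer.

Step 1: +3 fires, +1 burnt (F count now 3)
Step 2: +5 fires, +3 burnt (F count now 5)
Step 3: +5 fires, +5 burnt (F count now 5)
Step 4: +4 fires, +5 burnt (F count now 4)
Step 5: +2 fires, +4 burnt (F count now 2)
Step 6: +0 fires, +2 burnt (F count now 0)
Fire out after step 6
Initially T: 21, now '.': 28
Total burnt (originally-T cells now '.'): 19

Answer: 19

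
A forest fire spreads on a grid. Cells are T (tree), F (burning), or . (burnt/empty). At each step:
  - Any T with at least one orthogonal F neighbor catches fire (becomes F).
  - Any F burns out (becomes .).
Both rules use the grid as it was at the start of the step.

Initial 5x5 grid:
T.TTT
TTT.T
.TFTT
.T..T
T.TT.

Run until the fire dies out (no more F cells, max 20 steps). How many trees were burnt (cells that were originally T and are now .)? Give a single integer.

Step 1: +3 fires, +1 burnt (F count now 3)
Step 2: +4 fires, +3 burnt (F count now 4)
Step 3: +4 fires, +4 burnt (F count now 4)
Step 4: +2 fires, +4 burnt (F count now 2)
Step 5: +0 fires, +2 burnt (F count now 0)
Fire out after step 5
Initially T: 16, now '.': 22
Total burnt (originally-T cells now '.'): 13

Answer: 13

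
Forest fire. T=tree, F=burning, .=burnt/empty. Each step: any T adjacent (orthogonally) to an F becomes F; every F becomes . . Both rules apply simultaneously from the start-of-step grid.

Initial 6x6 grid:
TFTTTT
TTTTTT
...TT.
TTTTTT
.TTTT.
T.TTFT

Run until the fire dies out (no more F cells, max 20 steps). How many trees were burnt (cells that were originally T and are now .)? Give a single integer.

Step 1: +6 fires, +2 burnt (F count now 6)
Step 2: +6 fires, +6 burnt (F count now 6)
Step 3: +6 fires, +6 burnt (F count now 6)
Step 4: +5 fires, +6 burnt (F count now 5)
Step 5: +2 fires, +5 burnt (F count now 2)
Step 6: +1 fires, +2 burnt (F count now 1)
Step 7: +0 fires, +1 burnt (F count now 0)
Fire out after step 7
Initially T: 27, now '.': 35
Total burnt (originally-T cells now '.'): 26

Answer: 26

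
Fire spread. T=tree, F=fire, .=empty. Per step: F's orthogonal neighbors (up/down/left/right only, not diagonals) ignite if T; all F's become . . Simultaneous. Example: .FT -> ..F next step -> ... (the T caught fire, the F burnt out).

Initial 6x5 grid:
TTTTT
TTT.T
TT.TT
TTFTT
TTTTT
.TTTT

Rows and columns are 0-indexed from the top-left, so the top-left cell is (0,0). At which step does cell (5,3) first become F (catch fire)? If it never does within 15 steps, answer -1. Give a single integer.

Step 1: cell (5,3)='T' (+3 fires, +1 burnt)
Step 2: cell (5,3)='T' (+7 fires, +3 burnt)
Step 3: cell (5,3)='F' (+7 fires, +7 burnt)
  -> target ignites at step 3
Step 4: cell (5,3)='.' (+5 fires, +7 burnt)
Step 5: cell (5,3)='.' (+3 fires, +5 burnt)
Step 6: cell (5,3)='.' (+1 fires, +3 burnt)
Step 7: cell (5,3)='.' (+0 fires, +1 burnt)
  fire out at step 7

3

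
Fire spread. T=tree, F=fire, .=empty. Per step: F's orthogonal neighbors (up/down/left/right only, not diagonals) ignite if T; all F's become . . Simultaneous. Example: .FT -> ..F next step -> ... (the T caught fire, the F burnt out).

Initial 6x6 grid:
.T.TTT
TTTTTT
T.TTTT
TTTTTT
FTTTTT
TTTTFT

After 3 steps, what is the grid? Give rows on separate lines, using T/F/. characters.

Step 1: 6 trees catch fire, 2 burn out
  .T.TTT
  TTTTTT
  T.TTTT
  FTTTTT
  .FTTFT
  FTTF.F
Step 2: 8 trees catch fire, 6 burn out
  .T.TTT
  TTTTTT
  F.TTTT
  .FTTFT
  ..FF.F
  .FF...
Step 3: 5 trees catch fire, 8 burn out
  .T.TTT
  FTTTTT
  ..TTFT
  ..FF.F
  ......
  ......

.T.TTT
FTTTTT
..TTFT
..FF.F
......
......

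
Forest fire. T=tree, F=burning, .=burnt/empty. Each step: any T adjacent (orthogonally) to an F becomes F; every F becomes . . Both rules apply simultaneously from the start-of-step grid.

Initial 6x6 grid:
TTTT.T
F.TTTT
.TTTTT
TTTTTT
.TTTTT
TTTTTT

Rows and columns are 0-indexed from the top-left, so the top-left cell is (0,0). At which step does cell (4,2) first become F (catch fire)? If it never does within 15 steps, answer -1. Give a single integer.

Step 1: cell (4,2)='T' (+1 fires, +1 burnt)
Step 2: cell (4,2)='T' (+1 fires, +1 burnt)
Step 3: cell (4,2)='T' (+1 fires, +1 burnt)
Step 4: cell (4,2)='T' (+2 fires, +1 burnt)
Step 5: cell (4,2)='T' (+2 fires, +2 burnt)
Step 6: cell (4,2)='T' (+4 fires, +2 burnt)
Step 7: cell (4,2)='F' (+5 fires, +4 burnt)
  -> target ignites at step 7
Step 8: cell (4,2)='.' (+7 fires, +5 burnt)
Step 9: cell (4,2)='.' (+4 fires, +7 burnt)
Step 10: cell (4,2)='.' (+3 fires, +4 burnt)
Step 11: cell (4,2)='.' (+1 fires, +3 burnt)
Step 12: cell (4,2)='.' (+0 fires, +1 burnt)
  fire out at step 12

7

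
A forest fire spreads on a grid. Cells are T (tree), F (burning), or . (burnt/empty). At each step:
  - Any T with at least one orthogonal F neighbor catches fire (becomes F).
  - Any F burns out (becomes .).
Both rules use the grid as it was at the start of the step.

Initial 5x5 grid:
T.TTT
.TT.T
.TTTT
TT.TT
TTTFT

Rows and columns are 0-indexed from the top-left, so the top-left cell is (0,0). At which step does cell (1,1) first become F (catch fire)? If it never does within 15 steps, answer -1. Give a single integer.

Step 1: cell (1,1)='T' (+3 fires, +1 burnt)
Step 2: cell (1,1)='T' (+3 fires, +3 burnt)
Step 3: cell (1,1)='T' (+4 fires, +3 burnt)
Step 4: cell (1,1)='T' (+4 fires, +4 burnt)
Step 5: cell (1,1)='F' (+3 fires, +4 burnt)
  -> target ignites at step 5
Step 6: cell (1,1)='.' (+1 fires, +3 burnt)
Step 7: cell (1,1)='.' (+0 fires, +1 burnt)
  fire out at step 7

5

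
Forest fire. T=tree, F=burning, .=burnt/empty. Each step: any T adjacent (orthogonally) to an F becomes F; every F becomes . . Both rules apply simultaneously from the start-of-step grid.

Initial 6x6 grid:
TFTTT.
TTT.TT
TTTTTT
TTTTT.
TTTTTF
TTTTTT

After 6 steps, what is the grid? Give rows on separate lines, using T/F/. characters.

Step 1: 5 trees catch fire, 2 burn out
  F.FTT.
  TFT.TT
  TTTTTT
  TTTTT.
  TTTTF.
  TTTTTF
Step 2: 7 trees catch fire, 5 burn out
  ...FT.
  F.F.TT
  TFTTTT
  TTTTF.
  TTTF..
  TTTTF.
Step 3: 8 trees catch fire, 7 burn out
  ....F.
  ....TT
  F.FTFT
  TFTF..
  TTF...
  TTTF..
Step 4: 7 trees catch fire, 8 burn out
  ......
  ....FT
  ...F.F
  F.F...
  TF....
  TTF...
Step 5: 3 trees catch fire, 7 burn out
  ......
  .....F
  ......
  ......
  F.....
  TF....
Step 6: 1 trees catch fire, 3 burn out
  ......
  ......
  ......
  ......
  ......
  F.....

......
......
......
......
......
F.....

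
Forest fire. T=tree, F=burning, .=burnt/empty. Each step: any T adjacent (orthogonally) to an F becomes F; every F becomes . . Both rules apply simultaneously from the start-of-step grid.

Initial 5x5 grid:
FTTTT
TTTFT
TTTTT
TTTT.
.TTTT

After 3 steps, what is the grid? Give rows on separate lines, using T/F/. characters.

Step 1: 6 trees catch fire, 2 burn out
  .FTFT
  FTF.F
  TTTFT
  TTTT.
  .TTTT
Step 2: 7 trees catch fire, 6 burn out
  ..F.F
  .F...
  FTF.F
  TTTF.
  .TTTT
Step 3: 4 trees catch fire, 7 burn out
  .....
  .....
  .F...
  FTF..
  .TTFT

.....
.....
.F...
FTF..
.TTFT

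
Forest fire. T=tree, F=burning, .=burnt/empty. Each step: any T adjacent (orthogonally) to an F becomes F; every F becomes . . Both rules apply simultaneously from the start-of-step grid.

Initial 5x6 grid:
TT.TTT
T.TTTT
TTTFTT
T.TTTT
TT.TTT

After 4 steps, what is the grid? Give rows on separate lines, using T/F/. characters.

Step 1: 4 trees catch fire, 1 burn out
  TT.TTT
  T.TFTT
  TTF.FT
  T.TFTT
  TT.TTT
Step 2: 8 trees catch fire, 4 burn out
  TT.FTT
  T.F.FT
  TF...F
  T.F.FT
  TT.FTT
Step 3: 5 trees catch fire, 8 burn out
  TT..FT
  T....F
  F.....
  T....F
  TT..FT
Step 4: 4 trees catch fire, 5 burn out
  TT...F
  F.....
  ......
  F.....
  TT...F

TT...F
F.....
......
F.....
TT...F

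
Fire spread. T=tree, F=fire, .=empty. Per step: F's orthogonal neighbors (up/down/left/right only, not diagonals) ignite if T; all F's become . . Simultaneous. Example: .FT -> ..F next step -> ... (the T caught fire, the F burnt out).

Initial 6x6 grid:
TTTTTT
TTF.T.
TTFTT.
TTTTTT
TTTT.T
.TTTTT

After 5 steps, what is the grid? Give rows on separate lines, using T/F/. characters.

Step 1: 5 trees catch fire, 2 burn out
  TTFTTT
  TF..T.
  TF.FT.
  TTFTTT
  TTTT.T
  .TTTTT
Step 2: 8 trees catch fire, 5 burn out
  TF.FTT
  F...T.
  F...F.
  TF.FTT
  TTFT.T
  .TTTTT
Step 3: 8 trees catch fire, 8 burn out
  F...FT
  ....F.
  ......
  F...FT
  TF.F.T
  .TFTTT
Step 4: 5 trees catch fire, 8 burn out
  .....F
  ......
  ......
  .....F
  F....T
  .F.FTT
Step 5: 2 trees catch fire, 5 burn out
  ......
  ......
  ......
  ......
  .....F
  ....FT

......
......
......
......
.....F
....FT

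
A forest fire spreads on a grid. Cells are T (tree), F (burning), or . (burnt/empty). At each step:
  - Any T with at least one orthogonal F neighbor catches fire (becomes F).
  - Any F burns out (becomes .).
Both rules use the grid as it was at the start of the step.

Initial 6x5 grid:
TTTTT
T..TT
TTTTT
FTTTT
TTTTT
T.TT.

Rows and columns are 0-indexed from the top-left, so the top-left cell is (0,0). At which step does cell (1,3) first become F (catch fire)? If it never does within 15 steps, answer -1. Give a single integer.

Step 1: cell (1,3)='T' (+3 fires, +1 burnt)
Step 2: cell (1,3)='T' (+5 fires, +3 burnt)
Step 3: cell (1,3)='T' (+4 fires, +5 burnt)
Step 4: cell (1,3)='T' (+5 fires, +4 burnt)
Step 5: cell (1,3)='F' (+5 fires, +5 burnt)
  -> target ignites at step 5
Step 6: cell (1,3)='.' (+2 fires, +5 burnt)
Step 7: cell (1,3)='.' (+1 fires, +2 burnt)
Step 8: cell (1,3)='.' (+0 fires, +1 burnt)
  fire out at step 8

5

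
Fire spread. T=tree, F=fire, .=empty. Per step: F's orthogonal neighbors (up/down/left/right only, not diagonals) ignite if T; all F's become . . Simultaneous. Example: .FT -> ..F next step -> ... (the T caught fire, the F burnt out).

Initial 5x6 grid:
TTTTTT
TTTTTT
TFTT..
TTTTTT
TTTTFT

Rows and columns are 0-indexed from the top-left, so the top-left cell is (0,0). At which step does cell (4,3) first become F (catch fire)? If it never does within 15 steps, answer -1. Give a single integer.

Step 1: cell (4,3)='F' (+7 fires, +2 burnt)
  -> target ignites at step 1
Step 2: cell (4,3)='.' (+10 fires, +7 burnt)
Step 3: cell (4,3)='.' (+4 fires, +10 burnt)
Step 4: cell (4,3)='.' (+2 fires, +4 burnt)
Step 5: cell (4,3)='.' (+2 fires, +2 burnt)
Step 6: cell (4,3)='.' (+1 fires, +2 burnt)
Step 7: cell (4,3)='.' (+0 fires, +1 burnt)
  fire out at step 7

1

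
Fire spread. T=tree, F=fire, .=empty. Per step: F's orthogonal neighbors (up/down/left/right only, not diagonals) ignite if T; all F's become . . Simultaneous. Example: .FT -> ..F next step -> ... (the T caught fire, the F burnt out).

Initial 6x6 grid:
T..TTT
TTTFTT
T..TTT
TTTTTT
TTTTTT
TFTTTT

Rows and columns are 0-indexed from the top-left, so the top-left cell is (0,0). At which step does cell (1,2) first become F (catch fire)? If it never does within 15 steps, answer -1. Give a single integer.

Step 1: cell (1,2)='F' (+7 fires, +2 burnt)
  -> target ignites at step 1
Step 2: cell (1,2)='.' (+9 fires, +7 burnt)
Step 3: cell (1,2)='.' (+8 fires, +9 burnt)
Step 4: cell (1,2)='.' (+5 fires, +8 burnt)
Step 5: cell (1,2)='.' (+1 fires, +5 burnt)
Step 6: cell (1,2)='.' (+0 fires, +1 burnt)
  fire out at step 6

1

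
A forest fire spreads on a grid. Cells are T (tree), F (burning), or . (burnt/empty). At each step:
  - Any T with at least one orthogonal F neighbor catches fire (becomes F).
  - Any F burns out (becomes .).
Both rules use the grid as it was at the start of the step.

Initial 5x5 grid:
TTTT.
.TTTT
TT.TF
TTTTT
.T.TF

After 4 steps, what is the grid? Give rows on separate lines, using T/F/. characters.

Step 1: 4 trees catch fire, 2 burn out
  TTTT.
  .TTTF
  TT.F.
  TTTTF
  .T.F.
Step 2: 2 trees catch fire, 4 burn out
  TTTT.
  .TTF.
  TT...
  TTTF.
  .T...
Step 3: 3 trees catch fire, 2 burn out
  TTTF.
  .TF..
  TT...
  TTF..
  .T...
Step 4: 3 trees catch fire, 3 burn out
  TTF..
  .F...
  TT...
  TF...
  .T...

TTF..
.F...
TT...
TF...
.T...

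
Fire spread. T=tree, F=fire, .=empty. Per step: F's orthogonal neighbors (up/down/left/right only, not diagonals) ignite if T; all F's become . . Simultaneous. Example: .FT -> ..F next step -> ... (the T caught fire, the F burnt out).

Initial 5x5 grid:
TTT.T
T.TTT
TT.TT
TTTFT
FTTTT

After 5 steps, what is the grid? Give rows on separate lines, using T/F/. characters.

Step 1: 6 trees catch fire, 2 burn out
  TTT.T
  T.TTT
  TT.FT
  FTF.F
  .FTFT
Step 2: 6 trees catch fire, 6 burn out
  TTT.T
  T.TFT
  FT..F
  .F...
  ..F.F
Step 3: 4 trees catch fire, 6 burn out
  TTT.T
  F.F.F
  .F...
  .....
  .....
Step 4: 3 trees catch fire, 4 burn out
  FTF.F
  .....
  .....
  .....
  .....
Step 5: 1 trees catch fire, 3 burn out
  .F...
  .....
  .....
  .....
  .....

.F...
.....
.....
.....
.....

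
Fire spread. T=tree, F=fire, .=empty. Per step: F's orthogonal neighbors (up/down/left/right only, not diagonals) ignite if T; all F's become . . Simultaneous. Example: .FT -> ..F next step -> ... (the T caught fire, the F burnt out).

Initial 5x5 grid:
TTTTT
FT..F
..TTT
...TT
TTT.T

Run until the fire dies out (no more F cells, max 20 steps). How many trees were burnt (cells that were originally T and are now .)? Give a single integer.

Step 1: +4 fires, +2 burnt (F count now 4)
Step 2: +4 fires, +4 burnt (F count now 4)
Step 3: +4 fires, +4 burnt (F count now 4)
Step 4: +0 fires, +4 burnt (F count now 0)
Fire out after step 4
Initially T: 15, now '.': 22
Total burnt (originally-T cells now '.'): 12

Answer: 12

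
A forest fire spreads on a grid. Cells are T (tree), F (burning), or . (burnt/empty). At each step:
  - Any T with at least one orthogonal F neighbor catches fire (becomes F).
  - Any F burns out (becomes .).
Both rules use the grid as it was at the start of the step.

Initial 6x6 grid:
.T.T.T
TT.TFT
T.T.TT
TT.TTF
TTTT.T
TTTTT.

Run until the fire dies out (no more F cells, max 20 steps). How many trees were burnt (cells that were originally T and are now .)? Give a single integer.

Answer: 24

Derivation:
Step 1: +6 fires, +2 burnt (F count now 6)
Step 2: +3 fires, +6 burnt (F count now 3)
Step 3: +1 fires, +3 burnt (F count now 1)
Step 4: +2 fires, +1 burnt (F count now 2)
Step 5: +3 fires, +2 burnt (F count now 3)
Step 6: +3 fires, +3 burnt (F count now 3)
Step 7: +2 fires, +3 burnt (F count now 2)
Step 8: +1 fires, +2 burnt (F count now 1)
Step 9: +1 fires, +1 burnt (F count now 1)
Step 10: +1 fires, +1 burnt (F count now 1)
Step 11: +1 fires, +1 burnt (F count now 1)
Step 12: +0 fires, +1 burnt (F count now 0)
Fire out after step 12
Initially T: 25, now '.': 35
Total burnt (originally-T cells now '.'): 24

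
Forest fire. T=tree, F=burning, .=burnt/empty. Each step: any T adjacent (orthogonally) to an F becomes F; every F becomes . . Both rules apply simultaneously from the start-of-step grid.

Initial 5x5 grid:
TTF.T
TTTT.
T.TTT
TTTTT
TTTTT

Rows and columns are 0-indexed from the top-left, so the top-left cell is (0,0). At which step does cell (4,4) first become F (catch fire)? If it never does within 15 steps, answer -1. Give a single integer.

Step 1: cell (4,4)='T' (+2 fires, +1 burnt)
Step 2: cell (4,4)='T' (+4 fires, +2 burnt)
Step 3: cell (4,4)='T' (+3 fires, +4 burnt)
Step 4: cell (4,4)='T' (+5 fires, +3 burnt)
Step 5: cell (4,4)='T' (+4 fires, +5 burnt)
Step 6: cell (4,4)='F' (+2 fires, +4 burnt)
  -> target ignites at step 6
Step 7: cell (4,4)='.' (+0 fires, +2 burnt)
  fire out at step 7

6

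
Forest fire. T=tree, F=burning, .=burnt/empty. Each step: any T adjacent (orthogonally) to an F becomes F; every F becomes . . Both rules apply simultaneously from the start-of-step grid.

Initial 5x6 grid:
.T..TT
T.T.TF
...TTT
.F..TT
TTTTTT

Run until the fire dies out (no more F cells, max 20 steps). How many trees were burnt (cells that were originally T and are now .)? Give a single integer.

Answer: 14

Derivation:
Step 1: +4 fires, +2 burnt (F count now 4)
Step 2: +5 fires, +4 burnt (F count now 5)
Step 3: +4 fires, +5 burnt (F count now 4)
Step 4: +1 fires, +4 burnt (F count now 1)
Step 5: +0 fires, +1 burnt (F count now 0)
Fire out after step 5
Initially T: 17, now '.': 27
Total burnt (originally-T cells now '.'): 14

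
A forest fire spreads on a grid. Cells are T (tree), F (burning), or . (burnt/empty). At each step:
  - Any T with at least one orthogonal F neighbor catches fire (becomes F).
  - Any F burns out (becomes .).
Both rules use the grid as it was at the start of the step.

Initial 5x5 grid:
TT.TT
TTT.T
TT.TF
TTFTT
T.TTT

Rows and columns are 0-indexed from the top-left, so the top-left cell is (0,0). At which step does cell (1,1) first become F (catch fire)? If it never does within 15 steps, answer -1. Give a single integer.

Step 1: cell (1,1)='T' (+6 fires, +2 burnt)
Step 2: cell (1,1)='T' (+5 fires, +6 burnt)
Step 3: cell (1,1)='F' (+4 fires, +5 burnt)
  -> target ignites at step 3
Step 4: cell (1,1)='.' (+3 fires, +4 burnt)
Step 5: cell (1,1)='.' (+1 fires, +3 burnt)
Step 6: cell (1,1)='.' (+0 fires, +1 burnt)
  fire out at step 6

3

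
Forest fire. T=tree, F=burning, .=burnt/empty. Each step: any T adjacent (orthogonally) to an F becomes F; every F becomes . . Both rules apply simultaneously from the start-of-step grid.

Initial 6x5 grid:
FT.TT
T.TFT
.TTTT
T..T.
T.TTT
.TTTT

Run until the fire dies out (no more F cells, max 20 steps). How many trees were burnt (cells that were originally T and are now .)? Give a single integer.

Step 1: +6 fires, +2 burnt (F count now 6)
Step 2: +4 fires, +6 burnt (F count now 4)
Step 3: +2 fires, +4 burnt (F count now 2)
Step 4: +3 fires, +2 burnt (F count now 3)
Step 5: +2 fires, +3 burnt (F count now 2)
Step 6: +1 fires, +2 burnt (F count now 1)
Step 7: +0 fires, +1 burnt (F count now 0)
Fire out after step 7
Initially T: 20, now '.': 28
Total burnt (originally-T cells now '.'): 18

Answer: 18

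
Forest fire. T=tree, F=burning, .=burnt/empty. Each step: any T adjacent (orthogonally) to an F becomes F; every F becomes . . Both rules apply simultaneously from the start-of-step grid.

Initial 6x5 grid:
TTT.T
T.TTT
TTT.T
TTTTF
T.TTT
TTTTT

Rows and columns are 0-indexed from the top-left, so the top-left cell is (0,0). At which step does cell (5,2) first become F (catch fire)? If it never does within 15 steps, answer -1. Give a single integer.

Step 1: cell (5,2)='T' (+3 fires, +1 burnt)
Step 2: cell (5,2)='T' (+4 fires, +3 burnt)
Step 3: cell (5,2)='T' (+6 fires, +4 burnt)
Step 4: cell (5,2)='F' (+4 fires, +6 burnt)
  -> target ignites at step 4
Step 5: cell (5,2)='.' (+4 fires, +4 burnt)
Step 6: cell (5,2)='.' (+3 fires, +4 burnt)
Step 7: cell (5,2)='.' (+1 fires, +3 burnt)
Step 8: cell (5,2)='.' (+0 fires, +1 burnt)
  fire out at step 8

4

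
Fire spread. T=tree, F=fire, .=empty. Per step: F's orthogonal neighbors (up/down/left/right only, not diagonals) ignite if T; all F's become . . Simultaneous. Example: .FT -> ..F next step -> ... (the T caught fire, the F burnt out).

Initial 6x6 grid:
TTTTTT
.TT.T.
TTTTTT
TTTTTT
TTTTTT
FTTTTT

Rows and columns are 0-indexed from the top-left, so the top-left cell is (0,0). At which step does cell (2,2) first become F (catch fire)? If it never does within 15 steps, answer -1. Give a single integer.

Step 1: cell (2,2)='T' (+2 fires, +1 burnt)
Step 2: cell (2,2)='T' (+3 fires, +2 burnt)
Step 3: cell (2,2)='T' (+4 fires, +3 burnt)
Step 4: cell (2,2)='T' (+4 fires, +4 burnt)
Step 5: cell (2,2)='F' (+5 fires, +4 burnt)
  -> target ignites at step 5
Step 6: cell (2,2)='.' (+5 fires, +5 burnt)
Step 7: cell (2,2)='.' (+4 fires, +5 burnt)
Step 8: cell (2,2)='.' (+3 fires, +4 burnt)
Step 9: cell (2,2)='.' (+1 fires, +3 burnt)
Step 10: cell (2,2)='.' (+1 fires, +1 burnt)
Step 11: cell (2,2)='.' (+0 fires, +1 burnt)
  fire out at step 11

5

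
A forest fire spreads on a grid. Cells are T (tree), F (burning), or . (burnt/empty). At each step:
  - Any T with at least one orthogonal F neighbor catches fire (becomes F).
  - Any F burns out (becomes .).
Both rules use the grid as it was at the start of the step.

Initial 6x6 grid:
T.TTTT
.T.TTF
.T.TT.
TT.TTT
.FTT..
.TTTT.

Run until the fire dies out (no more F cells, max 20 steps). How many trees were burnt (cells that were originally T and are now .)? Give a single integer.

Answer: 21

Derivation:
Step 1: +5 fires, +2 burnt (F count now 5)
Step 2: +7 fires, +5 burnt (F count now 7)
Step 3: +6 fires, +7 burnt (F count now 6)
Step 4: +3 fires, +6 burnt (F count now 3)
Step 5: +0 fires, +3 burnt (F count now 0)
Fire out after step 5
Initially T: 22, now '.': 35
Total burnt (originally-T cells now '.'): 21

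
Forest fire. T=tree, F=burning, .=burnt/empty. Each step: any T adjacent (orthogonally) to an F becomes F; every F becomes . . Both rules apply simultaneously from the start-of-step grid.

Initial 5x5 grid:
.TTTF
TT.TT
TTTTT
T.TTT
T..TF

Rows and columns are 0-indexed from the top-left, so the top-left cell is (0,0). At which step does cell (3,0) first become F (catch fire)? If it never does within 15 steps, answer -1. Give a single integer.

Step 1: cell (3,0)='T' (+4 fires, +2 burnt)
Step 2: cell (3,0)='T' (+4 fires, +4 burnt)
Step 3: cell (3,0)='T' (+3 fires, +4 burnt)
Step 4: cell (3,0)='T' (+2 fires, +3 burnt)
Step 5: cell (3,0)='T' (+2 fires, +2 burnt)
Step 6: cell (3,0)='T' (+1 fires, +2 burnt)
Step 7: cell (3,0)='F' (+1 fires, +1 burnt)
  -> target ignites at step 7
Step 8: cell (3,0)='.' (+1 fires, +1 burnt)
Step 9: cell (3,0)='.' (+0 fires, +1 burnt)
  fire out at step 9

7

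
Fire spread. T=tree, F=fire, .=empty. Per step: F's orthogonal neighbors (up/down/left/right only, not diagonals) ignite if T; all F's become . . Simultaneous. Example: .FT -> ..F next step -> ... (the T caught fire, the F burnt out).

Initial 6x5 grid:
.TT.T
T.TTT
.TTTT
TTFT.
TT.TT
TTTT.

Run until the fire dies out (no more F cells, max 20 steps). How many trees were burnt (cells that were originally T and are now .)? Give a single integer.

Answer: 21

Derivation:
Step 1: +3 fires, +1 burnt (F count now 3)
Step 2: +6 fires, +3 burnt (F count now 6)
Step 3: +7 fires, +6 burnt (F count now 7)
Step 4: +4 fires, +7 burnt (F count now 4)
Step 5: +1 fires, +4 burnt (F count now 1)
Step 6: +0 fires, +1 burnt (F count now 0)
Fire out after step 6
Initially T: 22, now '.': 29
Total burnt (originally-T cells now '.'): 21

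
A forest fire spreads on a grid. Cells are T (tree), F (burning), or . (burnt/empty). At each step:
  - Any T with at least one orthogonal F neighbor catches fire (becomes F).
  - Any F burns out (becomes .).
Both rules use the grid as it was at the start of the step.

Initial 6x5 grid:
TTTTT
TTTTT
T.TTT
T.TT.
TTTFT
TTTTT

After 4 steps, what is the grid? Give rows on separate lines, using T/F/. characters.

Step 1: 4 trees catch fire, 1 burn out
  TTTTT
  TTTTT
  T.TTT
  T.TF.
  TTF.F
  TTTFT
Step 2: 5 trees catch fire, 4 burn out
  TTTTT
  TTTTT
  T.TFT
  T.F..
  TF...
  TTF.F
Step 3: 5 trees catch fire, 5 burn out
  TTTTT
  TTTFT
  T.F.F
  T....
  F....
  TF...
Step 4: 5 trees catch fire, 5 burn out
  TTTFT
  TTF.F
  T....
  F....
  .....
  F....

TTTFT
TTF.F
T....
F....
.....
F....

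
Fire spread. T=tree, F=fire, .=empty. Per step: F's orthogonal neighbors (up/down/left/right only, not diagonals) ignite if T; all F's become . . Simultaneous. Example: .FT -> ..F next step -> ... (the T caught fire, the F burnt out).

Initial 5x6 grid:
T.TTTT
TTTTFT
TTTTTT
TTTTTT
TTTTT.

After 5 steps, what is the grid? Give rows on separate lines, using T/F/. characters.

Step 1: 4 trees catch fire, 1 burn out
  T.TTFT
  TTTF.F
  TTTTFT
  TTTTTT
  TTTTT.
Step 2: 6 trees catch fire, 4 burn out
  T.TF.F
  TTF...
  TTTF.F
  TTTTFT
  TTTTT.
Step 3: 6 trees catch fire, 6 burn out
  T.F...
  TF....
  TTF...
  TTTF.F
  TTTTF.
Step 4: 4 trees catch fire, 6 burn out
  T.....
  F.....
  TF....
  TTF...
  TTTF..
Step 5: 4 trees catch fire, 4 burn out
  F.....
  ......
  F.....
  TF....
  TTF...

F.....
......
F.....
TF....
TTF...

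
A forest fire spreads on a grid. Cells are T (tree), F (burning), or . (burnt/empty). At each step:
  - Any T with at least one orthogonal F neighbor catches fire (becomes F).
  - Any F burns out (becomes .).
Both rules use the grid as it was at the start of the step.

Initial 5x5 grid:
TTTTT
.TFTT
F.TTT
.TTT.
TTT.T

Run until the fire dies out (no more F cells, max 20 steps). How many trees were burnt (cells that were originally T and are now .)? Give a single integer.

Step 1: +4 fires, +2 burnt (F count now 4)
Step 2: +5 fires, +4 burnt (F count now 5)
Step 3: +6 fires, +5 burnt (F count now 6)
Step 4: +1 fires, +6 burnt (F count now 1)
Step 5: +1 fires, +1 burnt (F count now 1)
Step 6: +0 fires, +1 burnt (F count now 0)
Fire out after step 6
Initially T: 18, now '.': 24
Total burnt (originally-T cells now '.'): 17

Answer: 17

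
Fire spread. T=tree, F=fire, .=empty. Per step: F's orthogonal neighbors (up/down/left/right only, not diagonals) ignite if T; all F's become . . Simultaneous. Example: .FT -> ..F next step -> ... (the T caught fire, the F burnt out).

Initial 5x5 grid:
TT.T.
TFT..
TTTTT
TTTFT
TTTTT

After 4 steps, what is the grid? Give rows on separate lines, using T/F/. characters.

Step 1: 8 trees catch fire, 2 burn out
  TF.T.
  F.F..
  TFTFT
  TTF.F
  TTTFT
Step 2: 7 trees catch fire, 8 burn out
  F..T.
  .....
  F.F.F
  TF...
  TTF.F
Step 3: 2 trees catch fire, 7 burn out
  ...T.
  .....
  .....
  F....
  TF...
Step 4: 1 trees catch fire, 2 burn out
  ...T.
  .....
  .....
  .....
  F....

...T.
.....
.....
.....
F....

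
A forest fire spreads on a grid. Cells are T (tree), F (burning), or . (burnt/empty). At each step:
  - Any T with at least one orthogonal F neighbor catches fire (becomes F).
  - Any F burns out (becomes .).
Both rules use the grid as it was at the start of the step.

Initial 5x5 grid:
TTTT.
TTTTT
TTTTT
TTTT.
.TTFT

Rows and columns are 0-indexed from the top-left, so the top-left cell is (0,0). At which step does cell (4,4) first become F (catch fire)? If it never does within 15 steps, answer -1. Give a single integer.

Step 1: cell (4,4)='F' (+3 fires, +1 burnt)
  -> target ignites at step 1
Step 2: cell (4,4)='.' (+3 fires, +3 burnt)
Step 3: cell (4,4)='.' (+4 fires, +3 burnt)
Step 4: cell (4,4)='.' (+5 fires, +4 burnt)
Step 5: cell (4,4)='.' (+3 fires, +5 burnt)
Step 6: cell (4,4)='.' (+2 fires, +3 burnt)
Step 7: cell (4,4)='.' (+1 fires, +2 burnt)
Step 8: cell (4,4)='.' (+0 fires, +1 burnt)
  fire out at step 8

1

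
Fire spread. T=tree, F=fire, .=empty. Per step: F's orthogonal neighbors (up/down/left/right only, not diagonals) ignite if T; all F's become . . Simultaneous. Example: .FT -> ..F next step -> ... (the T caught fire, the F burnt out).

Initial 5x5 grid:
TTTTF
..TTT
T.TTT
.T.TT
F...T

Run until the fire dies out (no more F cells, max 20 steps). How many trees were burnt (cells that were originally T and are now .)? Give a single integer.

Answer: 13

Derivation:
Step 1: +2 fires, +2 burnt (F count now 2)
Step 2: +3 fires, +2 burnt (F count now 3)
Step 3: +4 fires, +3 burnt (F count now 4)
Step 4: +4 fires, +4 burnt (F count now 4)
Step 5: +0 fires, +4 burnt (F count now 0)
Fire out after step 5
Initially T: 15, now '.': 23
Total burnt (originally-T cells now '.'): 13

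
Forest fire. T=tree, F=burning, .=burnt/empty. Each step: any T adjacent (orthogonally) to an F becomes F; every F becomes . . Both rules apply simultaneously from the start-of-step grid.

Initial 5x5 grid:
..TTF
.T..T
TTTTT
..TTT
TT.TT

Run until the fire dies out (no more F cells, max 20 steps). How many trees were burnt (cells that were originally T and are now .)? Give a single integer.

Step 1: +2 fires, +1 burnt (F count now 2)
Step 2: +2 fires, +2 burnt (F count now 2)
Step 3: +2 fires, +2 burnt (F count now 2)
Step 4: +3 fires, +2 burnt (F count now 3)
Step 5: +3 fires, +3 burnt (F count now 3)
Step 6: +2 fires, +3 burnt (F count now 2)
Step 7: +0 fires, +2 burnt (F count now 0)
Fire out after step 7
Initially T: 16, now '.': 23
Total burnt (originally-T cells now '.'): 14

Answer: 14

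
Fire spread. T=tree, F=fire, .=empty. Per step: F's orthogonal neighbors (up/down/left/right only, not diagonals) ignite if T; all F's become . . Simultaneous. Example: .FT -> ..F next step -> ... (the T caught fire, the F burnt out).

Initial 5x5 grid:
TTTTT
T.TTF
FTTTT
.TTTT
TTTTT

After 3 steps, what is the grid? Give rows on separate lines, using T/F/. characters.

Step 1: 5 trees catch fire, 2 burn out
  TTTTF
  F.TF.
  .FTTF
  .TTTT
  TTTTT
Step 2: 7 trees catch fire, 5 burn out
  FTTF.
  ..F..
  ..FF.
  .FTTF
  TTTTT
Step 3: 6 trees catch fire, 7 burn out
  .FF..
  .....
  .....
  ..FF.
  TFTTF

.FF..
.....
.....
..FF.
TFTTF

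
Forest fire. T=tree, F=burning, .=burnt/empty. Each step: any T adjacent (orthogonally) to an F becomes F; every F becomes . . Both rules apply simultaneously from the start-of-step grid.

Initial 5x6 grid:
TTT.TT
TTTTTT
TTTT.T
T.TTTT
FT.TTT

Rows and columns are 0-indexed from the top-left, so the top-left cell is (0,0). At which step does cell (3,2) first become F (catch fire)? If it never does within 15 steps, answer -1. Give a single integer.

Step 1: cell (3,2)='T' (+2 fires, +1 burnt)
Step 2: cell (3,2)='T' (+1 fires, +2 burnt)
Step 3: cell (3,2)='T' (+2 fires, +1 burnt)
Step 4: cell (3,2)='T' (+3 fires, +2 burnt)
Step 5: cell (3,2)='F' (+4 fires, +3 burnt)
  -> target ignites at step 5
Step 6: cell (3,2)='.' (+3 fires, +4 burnt)
Step 7: cell (3,2)='.' (+3 fires, +3 burnt)
Step 8: cell (3,2)='.' (+4 fires, +3 burnt)
Step 9: cell (3,2)='.' (+3 fires, +4 burnt)
Step 10: cell (3,2)='.' (+0 fires, +3 burnt)
  fire out at step 10

5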